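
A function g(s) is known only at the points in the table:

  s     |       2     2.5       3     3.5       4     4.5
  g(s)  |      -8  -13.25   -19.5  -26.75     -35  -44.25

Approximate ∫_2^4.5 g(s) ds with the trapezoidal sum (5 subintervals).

-60.3125

Δs = 0.5.
T_5 = (0.5/2)·[(-8) + 2·(-13.25) + 2·(-19.5) + 2·(-26.75) + 2·(-35) + (-44.25)] = -60.3125.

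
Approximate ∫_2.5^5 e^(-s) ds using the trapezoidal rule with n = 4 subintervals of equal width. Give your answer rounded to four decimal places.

Δs = (5 − 2.5)/4 = 0.625.
f(2.5) ≈ 0.0821, f(3.125) ≈ 0.0439, f(3.75) ≈ 0.0235, f(4.375) ≈ 0.0126, f(5) ≈ 0.0067.
T_4 = (Δs/2)·[f(s_0) + 2f(s_1) + 2f(s_2) + 2f(s_3) + f(s_4)].
Sum ≈ 0.0778.

0.0778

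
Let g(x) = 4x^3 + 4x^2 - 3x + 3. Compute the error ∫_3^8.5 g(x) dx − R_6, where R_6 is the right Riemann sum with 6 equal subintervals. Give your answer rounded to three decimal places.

-1241.020

Exact integral: ∫_3^8.5 g(x) dx ≈ 5843.52083.
R_6 ≈ 7084.54109.
Error ≈ 5843.52083 − 7084.54109 ≈ -1241.020.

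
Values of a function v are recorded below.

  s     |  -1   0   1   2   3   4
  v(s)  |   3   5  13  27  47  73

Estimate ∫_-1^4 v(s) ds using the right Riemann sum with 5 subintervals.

Δs = 1.
Sum = 1·[5 + 13 + 27 + 47 + 73] = 165.

165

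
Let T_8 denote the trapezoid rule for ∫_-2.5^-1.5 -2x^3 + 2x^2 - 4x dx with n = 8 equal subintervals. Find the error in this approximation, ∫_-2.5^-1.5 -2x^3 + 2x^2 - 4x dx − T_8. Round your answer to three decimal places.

-0.036

Exact integral: ∫_-2.5^-1.5 f(x) dx ≈ 33.16667.
T_8 = 33.203125.
Error ≈ 33.16667 − 33.203125 ≈ -0.036.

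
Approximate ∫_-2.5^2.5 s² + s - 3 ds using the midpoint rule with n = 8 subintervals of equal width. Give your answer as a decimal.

Δs = (2.5 − (-2.5))/8 = 0.625.
Midpoints: -2.1875, -1.5625, -0.9375, -0.3125, 0.3125, 0.9375, 1.5625, 2.1875.
f(-2.1875) = -0.40234375, f(-1.5625) = -2.12109375, f(-0.9375) = -3.05859375, f(-0.3125) = -3.21484375, f(0.3125) = -2.58984375, f(0.9375) = -1.18359375, f(1.5625) = 1.00390625, f(2.1875) = 3.97265625.
Sum = Δs · [f(-2.1875) + f(-1.5625) + f(-0.9375) + ...].
Sum = -4.74609375.

-4.74609375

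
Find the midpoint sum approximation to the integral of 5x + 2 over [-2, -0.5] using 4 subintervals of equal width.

Δx = (-0.5 − (-2))/4 = 0.375.
Midpoints: -1.8125, -1.4375, -1.0625, -0.6875.
f(-1.8125) = -7.0625, f(-1.4375) = -5.1875, f(-1.0625) = -3.3125, f(-0.6875) = -1.4375.
Sum = Δx · [f(-1.8125) + f(-1.4375) + f(-1.0625) + f(-0.6875)].
Sum = -6.375.

-6.375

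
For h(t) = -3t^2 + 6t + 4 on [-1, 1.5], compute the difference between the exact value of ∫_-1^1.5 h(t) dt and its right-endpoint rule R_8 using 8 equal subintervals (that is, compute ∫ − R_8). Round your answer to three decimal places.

-1.636

Exact integral: ∫_-1^1.5 h(t) dt = 9.375.
R_8 ≈ 11.01074.
Error ≈ 9.375 − 11.01074 ≈ -1.636.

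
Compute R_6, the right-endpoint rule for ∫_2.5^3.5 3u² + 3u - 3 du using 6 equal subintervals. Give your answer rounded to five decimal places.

Δu = (3.5 − 2.5)/6 = 1/6.
Right endpoints: 8/3, 17/6, 3, 19/6, 10/3, 3.5.
f(8/3) = 79/3, f(17/6) = 355/12, f(3) = 33, f(19/6) = 439/12, f(10/3) = 121/3, f(3.5) = 44.25.
Sum = Δu · [f(8/3) + f(17/6) + f(3) + ...].
Sum ≈ 35.01389.

35.01389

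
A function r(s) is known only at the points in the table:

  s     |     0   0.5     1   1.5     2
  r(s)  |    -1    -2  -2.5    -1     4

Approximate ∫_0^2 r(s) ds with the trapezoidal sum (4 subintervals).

Δs = 0.5.
T_4 = (0.5/2)·[(-1) + 2·(-2) + 2·(-2.5) + 2·(-1) + 4] = -2.

-2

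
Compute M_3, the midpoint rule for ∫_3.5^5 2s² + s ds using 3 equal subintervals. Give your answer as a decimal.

61.0625

Δs = (5 − 3.5)/3 = 0.5.
Midpoints: 3.75, 4.25, 4.75.
f(3.75) = 31.875, f(4.25) = 40.375, f(4.75) = 49.875.
Sum = Δs · [f(3.75) + f(4.25) + f(4.75)].
Sum = 61.0625.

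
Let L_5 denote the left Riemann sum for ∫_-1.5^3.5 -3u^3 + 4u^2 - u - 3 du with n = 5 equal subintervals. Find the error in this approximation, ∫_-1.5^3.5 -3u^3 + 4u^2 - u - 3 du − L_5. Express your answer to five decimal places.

-47.70833

Exact integral: ∫_-1.5^3.5 f(u) du ≈ -67.0833333.
L_5 = -19.375.
Error ≈ -67.0833333 − (-19.375) ≈ -47.70833.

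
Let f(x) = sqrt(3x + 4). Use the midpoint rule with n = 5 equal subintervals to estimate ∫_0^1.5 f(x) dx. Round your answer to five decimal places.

3.73011

Δx = (1.5 − 0)/5 = 0.3.
Midpoints: 0.15, 0.45, 0.75, 1.05, 1.35.
f(0.15) ≈ 2.10950, f(0.45) ≈ 2.31301, f(0.75) ≈ 2.50000, f(1.05) ≈ 2.67395, f(1.35) ≈ 2.83725.
Sum = Δx · [f(0.15) + f(0.45) + f(0.75) + f(1.05) + f(1.35)].
Sum ≈ 3.73011.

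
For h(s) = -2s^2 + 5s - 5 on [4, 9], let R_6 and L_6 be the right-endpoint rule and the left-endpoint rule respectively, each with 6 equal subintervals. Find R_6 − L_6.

R_6 ≈ -350.74074.
L_6 ≈ -263.24074.
R_6 − L_6 = -87.5.

-87.5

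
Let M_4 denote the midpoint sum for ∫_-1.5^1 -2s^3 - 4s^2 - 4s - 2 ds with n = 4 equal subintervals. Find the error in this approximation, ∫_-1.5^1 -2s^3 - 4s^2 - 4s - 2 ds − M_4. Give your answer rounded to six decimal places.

-0.203451

Exact integral: ∫_-1.5^1 f(s) ds ≈ -6.30208333.
M_4 ≈ -6.09863281.
Error ≈ -6.30208333 − (-6.09863281) ≈ -0.203451.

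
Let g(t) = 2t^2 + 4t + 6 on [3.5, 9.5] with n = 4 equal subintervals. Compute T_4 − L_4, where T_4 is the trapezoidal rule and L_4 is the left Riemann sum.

135

T_4 = 739.5.
L_4 = 604.5.
T_4 − L_4 = 135.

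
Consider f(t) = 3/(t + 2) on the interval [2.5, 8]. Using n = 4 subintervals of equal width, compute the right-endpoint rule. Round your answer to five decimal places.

2.16185

Δt = (8 − 2.5)/4 = 1.375.
Right endpoints: 3.875, 5.25, 6.625, 8.
f(3.875) = 24/47, f(5.25) = 12/29, f(6.625) = 8/23, f(8) = 0.3.
Sum = Δt · [f(3.875) + f(5.25) + f(6.625) + f(8)].
Sum ≈ 2.16185.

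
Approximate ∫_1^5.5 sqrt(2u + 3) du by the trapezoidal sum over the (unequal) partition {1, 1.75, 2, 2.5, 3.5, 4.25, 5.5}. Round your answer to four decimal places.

13.7235

Subinterval widths: 0.75, 0.25, 0.5, 1, 0.75, 1.25.
f(1) ≈ 2.2361, f(1.75) ≈ 2.5495, f(2) ≈ 2.6458, f(2.5) ≈ 2.8284, f(3.5) ≈ 3.1623, f(4.25) ≈ 3.3912, f(5.5) ≈ 3.7417.
On each subinterval the trapezoid contributes (Δu_i/2)·[f(u_{i-1}) + f(u_i)].
Sum ≈ 13.7235.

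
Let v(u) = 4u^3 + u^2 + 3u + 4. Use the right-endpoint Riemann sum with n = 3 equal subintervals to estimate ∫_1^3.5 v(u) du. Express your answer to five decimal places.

275.60185

Δu = (3.5 − 1)/3 = 5/6.
Right endpoints: 11/6, 8/3, 3.5.
v(11/6) = 4051/108, v(8/3) = 2564/27, v(3.5) = 198.25.
Sum = Δu · [v(11/6) + v(8/3) + v(3.5)].
Sum ≈ 275.60185.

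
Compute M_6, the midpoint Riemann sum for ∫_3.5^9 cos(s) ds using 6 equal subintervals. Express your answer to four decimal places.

0.7903

Δs = (9 − 3.5)/6 = 11/12.
Midpoints: 95/24, 4.875, 139/24, 161/24, 7.625, 205/24.
f(95/24) ≈ -0.6846, f(4.875) ≈ 0.1619, f(139/24) ≈ 0.8816, f(161/24) ≈ 0.9110, f(7.625) ≈ 0.2270, f(205/24) ≈ -0.6348.
Sum = Δs · [f(95/24) + f(4.875) + f(139/24) + ...].
Sum ≈ 0.7903.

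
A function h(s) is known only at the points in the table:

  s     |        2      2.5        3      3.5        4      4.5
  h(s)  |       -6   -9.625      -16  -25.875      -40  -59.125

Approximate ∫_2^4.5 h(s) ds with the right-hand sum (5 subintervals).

-75.3125

Δs = 0.5.
Sum = 0.5·[(-9.625) + (-16) + (-25.875) + (-40) + (-59.125)] = -75.3125.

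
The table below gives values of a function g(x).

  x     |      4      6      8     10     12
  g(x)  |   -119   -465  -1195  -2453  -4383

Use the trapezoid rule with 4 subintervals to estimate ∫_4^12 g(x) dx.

Δx = 2.
T_4 = (2/2)·[(-119) + 2·(-465) + 2·(-1195) + 2·(-2453) + (-4383)] = -12728.

-12728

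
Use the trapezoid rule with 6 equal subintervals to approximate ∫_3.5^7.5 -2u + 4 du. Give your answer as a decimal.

-28

Δu = (7.5 − 3.5)/6 = 2/3.
f(3.5) = -3, f(25/6) = -13/3, f(29/6) = -17/3, f(5.5) = -7, f(37/6) = -25/3, f(41/6) = -29/3, f(7.5) = -11.
T_6 = (Δu/2)·[f(u_0) + 2f(u_1) + ... + 2f(u_{5}) + f(u_6)].
Sum = -28.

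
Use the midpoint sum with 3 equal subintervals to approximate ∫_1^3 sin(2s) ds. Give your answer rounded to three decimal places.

-0.742

Δs = (3 − 1)/3 = 2/3.
Midpoints: 4/3, 2, 8/3.
f(4/3) ≈ 0.457, f(2) ≈ -0.757, f(8/3) ≈ -0.813.
Sum = Δs · [f(4/3) + f(2) + f(8/3)].
Sum ≈ -0.742.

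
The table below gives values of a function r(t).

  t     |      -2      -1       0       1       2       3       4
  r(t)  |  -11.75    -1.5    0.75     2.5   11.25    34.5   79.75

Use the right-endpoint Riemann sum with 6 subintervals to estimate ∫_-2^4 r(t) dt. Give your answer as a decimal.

127.25

Δt = 1.
Sum = 1·[(-1.5) + 0.75 + 2.5 + 11.25 + 34.5 + 79.75] = 127.25.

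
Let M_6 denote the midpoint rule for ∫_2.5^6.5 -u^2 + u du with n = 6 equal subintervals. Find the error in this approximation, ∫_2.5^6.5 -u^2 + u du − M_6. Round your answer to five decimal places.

-0.14815

Exact integral: ∫_2.5^6.5 f(u) du ≈ -68.3333333.
M_6 ≈ -68.1851852.
Error ≈ -68.3333333 − (-68.1851852) ≈ -0.14815.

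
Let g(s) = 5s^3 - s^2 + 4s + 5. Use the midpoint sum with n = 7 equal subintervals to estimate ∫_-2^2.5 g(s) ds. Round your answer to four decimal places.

47.5269

Δs = (2.5 − (-2))/7 = 9/14.
Midpoints: -47/28, -29/28, -11/28, 0.25, 25/28, 43/28, 61/28.
g(-47/28) = -618599/21952, g(-29/28) = -126677/21952, g(-11/28) = 65221/21952, g(0.25) = 6.015625, g(25/28) = 248785/21952, g(43/28) = 590371/21952, g(61/28) = 1331773/21952.
Sum = Δs · [g(-47/28) + g(-29/28) + g(-11/28) + ...].
Sum ≈ 47.5269.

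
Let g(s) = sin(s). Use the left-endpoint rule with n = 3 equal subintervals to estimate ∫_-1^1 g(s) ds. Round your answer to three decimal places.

-0.561

Δs = (1 − (-1))/3 = 2/3.
Left endpoints: -1, -1/3, 1/3.
g(-1) ≈ -0.841, g(-1/3) ≈ -0.327, g(1/3) ≈ 0.327.
Sum = Δs · [g(-1) + g(-1/3) + g(1/3)].
Sum ≈ -0.561.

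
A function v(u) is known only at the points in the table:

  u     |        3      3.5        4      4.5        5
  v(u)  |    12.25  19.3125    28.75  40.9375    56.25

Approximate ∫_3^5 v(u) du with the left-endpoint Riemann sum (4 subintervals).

50.625

Δu = 0.5.
Sum = 0.5·[12.25 + 19.3125 + 28.75 + 40.9375] = 50.625.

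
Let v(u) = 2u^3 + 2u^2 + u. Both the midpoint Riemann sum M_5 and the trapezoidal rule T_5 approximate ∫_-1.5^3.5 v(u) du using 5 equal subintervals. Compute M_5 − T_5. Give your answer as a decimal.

M_5 = 105.
T_5 = 115.
M_5 − T_5 = -10.

-10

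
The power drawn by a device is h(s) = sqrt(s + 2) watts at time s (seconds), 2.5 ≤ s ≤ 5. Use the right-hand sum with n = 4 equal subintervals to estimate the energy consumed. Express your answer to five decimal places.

Δs = (5 − 2.5)/4 = 0.625.
Right endpoints: 3.125, 3.75, 4.375, 5.
h(3.125) ≈ 2.26385, h(3.75) ≈ 2.39792, h(4.375) ≈ 2.52488, h(5) ≈ 2.64575.
Sum = Δs · [h(3.125) + h(3.75) + h(4.375) + h(5)].
Sum ≈ 6.14524.

6.14524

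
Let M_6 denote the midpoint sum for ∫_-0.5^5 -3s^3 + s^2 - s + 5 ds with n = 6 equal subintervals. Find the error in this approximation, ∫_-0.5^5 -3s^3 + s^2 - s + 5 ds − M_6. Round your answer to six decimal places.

Exact integral: ∫_-0.5^5 f(s) ds ≈ -411.86979167.
M_6 ≈ -404.45609086.
Error ≈ -411.86979167 − (-404.45609086) ≈ -7.413701.

-7.413701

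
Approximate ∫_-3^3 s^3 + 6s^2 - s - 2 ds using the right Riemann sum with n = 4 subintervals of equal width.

Δs = (3 − (-3))/4 = 1.5.
Right endpoints: -1.5, 0, 1.5, 3.
f(-1.5) = 9.625, f(0) = -2, f(1.5) = 13.375, f(3) = 76.
Sum = Δs · [f(-1.5) + f(0) + f(1.5) + f(3)].
Sum = 145.5.

145.5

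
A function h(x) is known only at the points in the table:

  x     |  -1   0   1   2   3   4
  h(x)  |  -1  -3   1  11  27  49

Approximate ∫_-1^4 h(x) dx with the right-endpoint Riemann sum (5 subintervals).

85

Δx = 1.
Sum = 1·[(-3) + 1 + 11 + 27 + 49] = 85.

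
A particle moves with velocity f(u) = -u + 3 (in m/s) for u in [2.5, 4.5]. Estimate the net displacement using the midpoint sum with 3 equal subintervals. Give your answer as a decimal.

Δu = (4.5 − 2.5)/3 = 2/3.
Midpoints: 17/6, 3.5, 25/6.
f(17/6) = 1/6, f(3.5) = -0.5, f(25/6) = -7/6.
Sum = Δu · [f(17/6) + f(3.5) + f(25/6)].
Sum = -1.

-1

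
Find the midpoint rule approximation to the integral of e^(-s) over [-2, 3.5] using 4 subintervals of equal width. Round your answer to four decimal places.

6.8096

Δs = (3.5 − (-2))/4 = 1.375.
Midpoints: -1.3125, 0.0625, 1.4375, 2.8125.
f(-1.3125) ≈ 3.7155, f(0.0625) ≈ 0.9394, f(1.4375) ≈ 0.2375, f(2.8125) ≈ 0.0601.
Sum = Δs · [f(-1.3125) + f(0.0625) + f(1.4375) + f(2.8125)].
Sum ≈ 6.8096.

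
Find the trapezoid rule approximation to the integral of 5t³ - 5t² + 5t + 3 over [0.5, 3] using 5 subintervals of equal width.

87.96875

Δt = (3 − 0.5)/5 = 0.5.
f(0.5) = 4.875, f(1) = 8, f(1.5) = 16.125, f(2) = 33, f(2.5) = 62.375, f(3) = 108.
T_5 = (Δt/2)·[f(t_0) + 2f(t_1) + ... + 2f(t_{4}) + f(t_5)].
Sum = 87.96875.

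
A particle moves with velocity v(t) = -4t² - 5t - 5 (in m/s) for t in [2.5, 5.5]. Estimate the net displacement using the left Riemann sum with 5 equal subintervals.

-243.42

Δt = (5.5 − 2.5)/5 = 0.6.
Left endpoints: 2.5, 3.1, 3.7, 4.3, 4.9.
v(2.5) = -42.5, v(3.1) = -58.94, v(3.7) = -78.26, v(4.3) = -100.46, v(4.9) = -125.54.
Sum = Δt · [v(2.5) + v(3.1) + v(3.7) + v(4.3) + v(4.9)].
Sum = -243.42.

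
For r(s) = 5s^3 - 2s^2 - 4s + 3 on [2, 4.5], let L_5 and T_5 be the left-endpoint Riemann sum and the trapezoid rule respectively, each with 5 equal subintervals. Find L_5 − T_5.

L_5 = 323.75.
T_5 = 417.03125.
L_5 − T_5 = -93.28125.

-93.28125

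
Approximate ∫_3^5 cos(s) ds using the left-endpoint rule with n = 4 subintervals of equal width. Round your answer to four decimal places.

Δs = (5 − 3)/4 = 0.5.
Left endpoints: 3, 3.5, 4, 4.5.
f(3) ≈ -0.9900, f(3.5) ≈ -0.9365, f(4) ≈ -0.6536, f(4.5) ≈ -0.2108.
Sum = Δs · [f(3) + f(3.5) + f(4) + f(4.5)].
Sum ≈ -1.3954.

-1.3954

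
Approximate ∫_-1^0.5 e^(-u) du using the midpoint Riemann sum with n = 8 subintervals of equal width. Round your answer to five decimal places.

Δu = (0.5 − (-1))/8 = 0.1875.
Midpoints: -0.90625, -0.71875, -0.53125, -0.34375, -0.15625, 0.03125, 0.21875, 0.40625.
f(-0.90625) ≈ 2.47502, f(-0.71875) ≈ 2.05187, f(-0.53125) ≈ 1.70106, f(-0.34375) ≈ 1.41023, f(-0.15625) ≈ 1.16912, f(0.03125) ≈ 0.96923, f(0.21875) ≈ 0.80352, f(0.40625) ≈ 0.66614.
Sum = Δu · [f(-0.90625) + f(-0.71875) + f(-0.53125) + ...].
Sum ≈ 2.10866.

2.10866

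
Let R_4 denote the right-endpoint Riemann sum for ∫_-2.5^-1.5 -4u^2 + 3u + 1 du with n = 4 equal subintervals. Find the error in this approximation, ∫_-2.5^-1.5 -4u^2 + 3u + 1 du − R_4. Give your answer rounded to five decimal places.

-2.33333

Exact integral: ∫_-2.5^-1.5 f(u) du ≈ -21.3333333.
R_4 = -19.
Error ≈ -21.3333333 − (-19) ≈ -2.33333.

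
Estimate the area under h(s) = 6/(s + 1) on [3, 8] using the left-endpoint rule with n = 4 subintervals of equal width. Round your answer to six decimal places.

5.425160

Δs = (8 − 3)/4 = 1.25.
Left endpoints: 3, 4.25, 5.5, 6.75.
h(3) = 1.5, h(4.25) = 8/7, h(5.5) = 12/13, h(6.75) = 24/31.
Sum = Δs · [h(3) + h(4.25) + h(5.5) + h(6.75)].
Sum ≈ 5.425160.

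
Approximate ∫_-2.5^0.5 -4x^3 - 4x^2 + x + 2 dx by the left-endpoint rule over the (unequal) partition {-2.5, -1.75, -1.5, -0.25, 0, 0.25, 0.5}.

Subinterval widths: 0.75, 0.25, 1.25, 0.25, 0.25, 0.25.
Left endpoints: -2.5, -1.75, -1.5, -0.25, 0, 0.25.
f(-2.5) = 37, f(-1.75) = 9.4375, f(-1.5) = 5, f(-0.25) = 1.5625, f(0) = 2, f(0.25) = 1.9375.
Sum = Σ Δx_i · f(x_i).
Sum = 37.734375.

37.734375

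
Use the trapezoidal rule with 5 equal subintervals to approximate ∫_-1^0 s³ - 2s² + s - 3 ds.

Δs = (0 − (-1))/5 = 0.2.
f(-1) = -7, f(-0.8) = -5.592, f(-0.6) = -4.536, f(-0.4) = -3.784, f(-0.2) = -3.288, f(0) = -3.
T_5 = (Δs/2)·[f(s_0) + 2f(s_1) + ... + 2f(s_{4}) + f(s_5)].
Sum = -4.44.

-4.44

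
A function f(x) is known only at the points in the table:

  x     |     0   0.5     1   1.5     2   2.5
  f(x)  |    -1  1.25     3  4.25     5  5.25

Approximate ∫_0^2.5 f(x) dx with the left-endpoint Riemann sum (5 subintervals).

6.25

Δx = 0.5.
Sum = 0.5·[(-1) + 1.25 + 3 + 4.25 + 5] = 6.25.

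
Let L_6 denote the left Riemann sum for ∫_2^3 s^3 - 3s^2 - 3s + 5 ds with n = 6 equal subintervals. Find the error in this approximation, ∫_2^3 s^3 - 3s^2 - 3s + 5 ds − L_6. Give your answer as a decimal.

Exact integral: ∫_2^3 f(s) ds = -5.25.
L_6 = -5.3125.
Error = -5.25 − (-5.3125) = 0.0625.

0.0625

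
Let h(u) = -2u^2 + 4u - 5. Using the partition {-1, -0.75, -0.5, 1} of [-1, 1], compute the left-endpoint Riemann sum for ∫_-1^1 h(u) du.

Subinterval widths: 0.25, 0.25, 1.5.
Left endpoints: -1, -0.75, -0.5.
h(-1) = -11, h(-0.75) = -9.125, h(-0.5) = -7.5.
Sum = Σ Δu_i · h(u_i).
Sum = -16.28125.

-16.28125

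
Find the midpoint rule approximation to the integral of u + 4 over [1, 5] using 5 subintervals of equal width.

Δu = (5 − 1)/5 = 0.8.
Midpoints: 1.4, 2.2, 3, 3.8, 4.6.
f(1.4) = 5.4, f(2.2) = 6.2, f(3) = 7, f(3.8) = 7.8, f(4.6) = 8.6.
Sum = Δu · [f(1.4) + f(2.2) + f(3) + f(3.8) + f(4.6)].
Sum = 28.

28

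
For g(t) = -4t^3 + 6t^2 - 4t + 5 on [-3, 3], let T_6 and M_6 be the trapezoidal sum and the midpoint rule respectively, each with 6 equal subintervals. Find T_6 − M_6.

9

T_6 = 144.
M_6 = 135.
T_6 − M_6 = 9.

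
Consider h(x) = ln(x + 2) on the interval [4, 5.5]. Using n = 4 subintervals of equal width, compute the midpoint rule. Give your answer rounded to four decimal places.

Δx = (5.5 − 4)/4 = 0.375.
Midpoints: 4.1875, 4.5625, 4.9375, 5.3125.
h(4.1875) ≈ 1.8225, h(4.5625) ≈ 1.8814, h(4.9375) ≈ 1.9369, h(5.3125) ≈ 1.9896.
Sum = Δx · [h(4.1875) + h(4.5625) + h(4.9375) + h(5.3125)].
Sum ≈ 2.8614.

2.8614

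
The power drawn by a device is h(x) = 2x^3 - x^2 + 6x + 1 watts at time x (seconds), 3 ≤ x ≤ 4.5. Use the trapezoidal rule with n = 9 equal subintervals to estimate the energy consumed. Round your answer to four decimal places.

Δx = (4.5 − 3)/9 = 1/6.
h(3) = 64, h(19/6) = 1984/27, h(10/3) = 2267/27, h(3.5) = 95.5, h(11/3) = 2920/27, h(23/6) = 3293/27, h(4) = 137, h(25/6) = 8279/54, h(13/3) = 4616/27, h(4.5) = 190.
T_9 = (Δx/2)·[h(x_0) + 2h(x_1) + ... + 2h(x_{8}) + h(x_9)].
Sum ≈ 178.5556.

178.5556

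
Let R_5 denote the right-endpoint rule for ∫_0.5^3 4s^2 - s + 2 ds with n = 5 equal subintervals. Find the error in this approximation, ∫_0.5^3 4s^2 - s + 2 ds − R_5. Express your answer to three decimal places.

Exact integral: ∫_0.5^3 f(s) ds ≈ 36.45833.
R_5 = 45.
Error ≈ 36.45833 − 45 ≈ -8.542.

-8.542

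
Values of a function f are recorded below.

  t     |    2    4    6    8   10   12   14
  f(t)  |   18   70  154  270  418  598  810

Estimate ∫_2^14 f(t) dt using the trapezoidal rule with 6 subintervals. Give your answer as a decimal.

3848

Δt = 2.
T_6 = (2/2)·[18 + 2·70 + 2·154 + 2·270 + 2·418 + 2·598 + 810] = 3848.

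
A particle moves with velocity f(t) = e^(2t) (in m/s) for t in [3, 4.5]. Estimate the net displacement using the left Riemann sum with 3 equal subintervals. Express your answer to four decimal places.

2240.5100

Δt = (4.5 − 3)/3 = 0.5.
Left endpoints: 3, 3.5, 4.
f(3) ≈ 403.4288, f(3.5) ≈ 1096.6332, f(4) ≈ 2980.9580.
Sum = Δt · [f(3) + f(3.5) + f(4)].
Sum ≈ 2240.5100.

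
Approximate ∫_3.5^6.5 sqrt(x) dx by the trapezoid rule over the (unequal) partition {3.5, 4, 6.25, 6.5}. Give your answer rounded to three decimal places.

6.661

Subinterval widths: 0.5, 2.25, 0.25.
f(3.5) ≈ 1.871, f(4) ≈ 2.000, f(6.25) ≈ 2.500, f(6.5) ≈ 2.550.
On each subinterval the trapezoid contributes (Δx_i/2)·[f(x_{i-1}) + f(x_i)].
Sum ≈ 6.661.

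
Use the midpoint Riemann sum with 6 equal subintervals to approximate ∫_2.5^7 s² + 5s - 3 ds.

202.2890625

Δs = (7 − 2.5)/6 = 0.75.
Midpoints: 2.875, 3.625, 4.375, 5.125, 5.875, 6.625.
f(2.875) = 19.640625, f(3.625) = 28.265625, f(4.375) = 38.015625, f(5.125) = 48.890625, f(5.875) = 60.890625, f(6.625) = 74.015625.
Sum = Δs · [f(2.875) + f(3.625) + f(4.375) + ...].
Sum = 202.2890625.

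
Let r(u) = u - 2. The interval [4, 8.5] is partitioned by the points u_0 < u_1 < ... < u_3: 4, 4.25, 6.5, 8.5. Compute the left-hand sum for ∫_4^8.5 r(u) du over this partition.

14.5625

Subinterval widths: 0.25, 2.25, 2.
Left endpoints: 4, 4.25, 6.5.
r(4) = 2, r(4.25) = 2.25, r(6.5) = 4.5.
Sum = Σ Δu_i · r(u_i).
Sum = 14.5625.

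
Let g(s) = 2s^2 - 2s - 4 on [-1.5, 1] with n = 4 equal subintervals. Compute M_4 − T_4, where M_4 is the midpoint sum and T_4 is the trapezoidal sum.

M_4 = -5.99609375.
T_4 = -5.5078125.
M_4 − T_4 = -0.48828125.

-0.48828125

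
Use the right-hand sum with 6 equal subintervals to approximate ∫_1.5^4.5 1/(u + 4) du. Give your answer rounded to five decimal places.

0.41968

Δu = (4.5 − 1.5)/6 = 0.5.
Right endpoints: 2, 2.5, 3, 3.5, 4, 4.5.
f(2) = 1/6, f(2.5) = 2/13, f(3) = 1/7, f(3.5) = 2/15, f(4) = 0.125, f(4.5) = 2/17.
Sum = Δu · [f(2) + f(2.5) + f(3) + ...].
Sum ≈ 0.41968.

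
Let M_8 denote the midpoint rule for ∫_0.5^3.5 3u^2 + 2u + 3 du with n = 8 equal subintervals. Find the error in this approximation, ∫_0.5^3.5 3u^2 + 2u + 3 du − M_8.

Exact integral: ∫_0.5^3.5 f(u) du = 63.75.
M_8 = 63.64453125.
Error = 63.75 − 63.64453125 = 0.10546875.

0.10546875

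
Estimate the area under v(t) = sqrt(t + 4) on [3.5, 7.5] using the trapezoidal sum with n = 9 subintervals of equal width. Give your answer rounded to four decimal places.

12.3053

Δt = (7.5 − 3.5)/9 = 4/9.
v(3.5) ≈ 2.7386, v(71/18) ≈ 2.8186, v(79/18) ≈ 2.8964, v(29/6) ≈ 2.9721, v(95/18) ≈ 3.0459, v(103/18) ≈ 3.1180, v(37/6) ≈ 3.1885, v(119/18) ≈ 3.2575, v(127/18) ≈ 3.3250, v(7.5) ≈ 3.3912.
T_9 = (Δt/2)·[v(t_0) + 2v(t_1) + ... + 2v(t_{8}) + v(t_9)].
Sum ≈ 12.3053.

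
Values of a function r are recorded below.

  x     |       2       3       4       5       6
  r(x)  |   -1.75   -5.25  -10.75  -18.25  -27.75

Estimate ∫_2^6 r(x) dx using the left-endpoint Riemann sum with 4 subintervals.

-36

Δx = 1.
Sum = 1·[(-1.75) + (-5.25) + (-10.75) + (-18.25)] = -36.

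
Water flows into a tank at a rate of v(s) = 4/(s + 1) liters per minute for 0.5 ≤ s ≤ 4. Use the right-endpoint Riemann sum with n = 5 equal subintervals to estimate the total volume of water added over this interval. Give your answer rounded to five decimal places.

Δs = (4 − 0.5)/5 = 0.7.
Right endpoints: 1.2, 1.9, 2.6, 3.3, 4.
v(1.2) = 20/11, v(1.9) = 40/29, v(2.6) = 10/9, v(3.3) = 40/43, v(4) = 0.8.
Sum = Δs · [v(1.2) + v(1.9) + v(2.6) + v(3.3) + v(4)].
Sum ≈ 4.22719.

4.22719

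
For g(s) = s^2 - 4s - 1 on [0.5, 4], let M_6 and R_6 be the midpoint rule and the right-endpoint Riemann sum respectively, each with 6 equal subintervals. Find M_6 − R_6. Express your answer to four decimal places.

M_6 ≈ -13.807581.
R_6 ≈ -12.999421.
M_6 − R_6 ≈ -0.8082.

-0.8082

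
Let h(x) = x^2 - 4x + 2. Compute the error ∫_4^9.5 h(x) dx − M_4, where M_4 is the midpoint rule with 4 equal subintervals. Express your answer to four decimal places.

Exact integral: ∫_4^9.5 h(x) dx ≈ 126.958333.
M_4 ≈ 126.091797.
Error ≈ 126.958333 − 126.091797 ≈ 0.8665.

0.8665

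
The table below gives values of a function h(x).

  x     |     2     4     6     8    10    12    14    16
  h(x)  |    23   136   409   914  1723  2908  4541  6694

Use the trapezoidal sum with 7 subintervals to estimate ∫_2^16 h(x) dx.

27979

Δx = 2.
T_7 = (2/2)·[23 + 2·136 + 2·409 + 2·914 + 2·1723 + 2·2908 + 2·4541 + 6694] = 27979.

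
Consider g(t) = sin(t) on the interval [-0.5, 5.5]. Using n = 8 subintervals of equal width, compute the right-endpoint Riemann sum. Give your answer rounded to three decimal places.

Δt = (5.5 − (-0.5))/8 = 0.75.
Right endpoints: 0.25, 1, 1.75, 2.5, 3.25, 4, 4.75, 5.5.
g(0.25) ≈ 0.247, g(1) ≈ 0.841, g(1.75) ≈ 0.984, g(2.5) ≈ 0.598, g(3.25) ≈ -0.108, g(4) ≈ -0.757, g(4.75) ≈ -0.999, g(5.5) ≈ -0.706.
Sum = Δt · [g(0.25) + g(1) + g(1.75) + ...].
Sum ≈ 0.076.

0.076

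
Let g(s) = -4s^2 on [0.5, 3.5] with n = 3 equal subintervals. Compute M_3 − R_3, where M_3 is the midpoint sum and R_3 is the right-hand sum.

M_3 = -56.
R_3 = -83.
M_3 − R_3 = 27.

27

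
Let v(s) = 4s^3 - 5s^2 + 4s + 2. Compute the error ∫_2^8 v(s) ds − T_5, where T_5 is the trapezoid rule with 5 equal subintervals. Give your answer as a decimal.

Exact integral: ∫_2^8 v(s) ds = 3372.
T_5 = 3451.2.
Error = 3372 − 3451.2 = -79.2.

-79.2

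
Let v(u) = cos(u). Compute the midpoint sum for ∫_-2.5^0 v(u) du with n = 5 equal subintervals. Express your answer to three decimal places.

0.605

Δu = (0 − (-2.5))/5 = 0.5.
Midpoints: -2.25, -1.75, -1.25, -0.75, -0.25.
v(-2.25) ≈ -0.628, v(-1.75) ≈ -0.178, v(-1.25) ≈ 0.315, v(-0.75) ≈ 0.732, v(-0.25) ≈ 0.969.
Sum = Δu · [v(-2.25) + v(-1.75) + v(-1.25) + v(-0.75) + v(-0.25)].
Sum ≈ 0.605.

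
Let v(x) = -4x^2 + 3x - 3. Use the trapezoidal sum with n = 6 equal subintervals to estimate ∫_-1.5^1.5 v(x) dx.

-18.5

Δx = (1.5 − (-1.5))/6 = 0.5.
v(-1.5) = -16.5, v(-1) = -10, v(-0.5) = -5.5, v(0) = -3, v(0.5) = -2.5, v(1) = -4, v(1.5) = -7.5.
T_6 = (Δx/2)·[v(x_0) + 2v(x_1) + ... + 2v(x_{5}) + v(x_6)].
Sum = -18.5.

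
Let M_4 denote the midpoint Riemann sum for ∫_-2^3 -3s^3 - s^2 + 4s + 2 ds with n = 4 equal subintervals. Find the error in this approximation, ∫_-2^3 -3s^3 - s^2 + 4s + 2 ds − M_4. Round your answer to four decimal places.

-3.5807

Exact integral: ∫_-2^3 f(s) ds ≈ -40.416667.
M_4 = -36.8359375.
Error ≈ -40.416667 − (-36.8359375) ≈ -3.5807.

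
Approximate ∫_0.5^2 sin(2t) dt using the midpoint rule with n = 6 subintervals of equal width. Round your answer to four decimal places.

0.6032

Δt = (2 − 0.5)/6 = 0.25.
Midpoints: 0.625, 0.875, 1.125, 1.375, 1.625, 1.875.
f(0.625) ≈ 0.9490, f(0.875) ≈ 0.9840, f(1.125) ≈ 0.7781, f(1.375) ≈ 0.3817, f(1.625) ≈ -0.1082, f(1.875) ≈ -0.5716.
Sum = Δt · [f(0.625) + f(0.875) + f(1.125) + ...].
Sum ≈ 0.6032.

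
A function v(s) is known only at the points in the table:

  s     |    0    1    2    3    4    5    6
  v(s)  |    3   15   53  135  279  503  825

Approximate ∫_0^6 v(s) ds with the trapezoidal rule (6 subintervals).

1399

Δs = 1.
T_6 = (1/2)·[3 + 2·15 + 2·53 + 2·135 + 2·279 + 2·503 + 825] = 1399.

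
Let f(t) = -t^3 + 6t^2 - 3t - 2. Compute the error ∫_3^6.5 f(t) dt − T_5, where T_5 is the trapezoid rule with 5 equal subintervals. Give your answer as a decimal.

2.358125

Exact integral: ∫_3^6.5 f(t) dt = 12.359375.
T_5 = 10.00125.
Error = 12.359375 − 10.00125 = 2.358125.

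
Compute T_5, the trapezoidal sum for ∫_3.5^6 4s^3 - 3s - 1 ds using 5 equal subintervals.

1113.75

Δs = (6 − 3.5)/5 = 0.5.
f(3.5) = 160, f(4) = 243, f(4.5) = 350, f(5) = 484, f(5.5) = 648, f(6) = 845.
T_5 = (Δs/2)·[f(s_0) + 2f(s_1) + ... + 2f(s_{4}) + f(s_5)].
Sum = 1113.75.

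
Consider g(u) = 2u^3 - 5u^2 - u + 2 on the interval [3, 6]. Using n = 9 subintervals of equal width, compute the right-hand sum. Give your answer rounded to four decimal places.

Δu = (6 − 3)/9 = 1/3.
Right endpoints: 10/3, 11/3, 4, 13/3, 14/3, 5, 16/3, 17/3, 6.
g(10/3) = 464/27, g(11/3) = 802/27, g(4) = 46, g(13/3) = 1796/27, g(14/3) = 2476/27, g(5) = 122, g(16/3) = 4262/27, g(17/3) = 5392/27, g(6) = 248.
Sum = Δu · [g(10/3) + g(11/3) + g(4) + ...].
Sum ≈ 326.2222.

326.2222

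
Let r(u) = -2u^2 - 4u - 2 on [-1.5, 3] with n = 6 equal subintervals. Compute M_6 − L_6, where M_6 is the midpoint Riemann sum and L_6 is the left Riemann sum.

M_6 = -42.328125.
L_6 = -31.78125.
M_6 − L_6 = -10.546875.

-10.546875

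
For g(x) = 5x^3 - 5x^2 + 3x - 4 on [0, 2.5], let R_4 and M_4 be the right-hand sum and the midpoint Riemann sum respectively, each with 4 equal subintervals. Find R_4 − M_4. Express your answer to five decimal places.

20.34912

R_4 ≈ 41.3916016.
M_4 ≈ 21.0424805.
R_4 − M_4 ≈ 20.34912.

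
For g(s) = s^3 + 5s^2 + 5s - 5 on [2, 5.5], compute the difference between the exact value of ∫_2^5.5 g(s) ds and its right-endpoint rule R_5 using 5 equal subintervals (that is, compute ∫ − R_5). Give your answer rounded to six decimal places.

Exact integral: ∫_2^5.5 g(s) ds ≈ 536.84895833.
R_5 = 648.9875.
Error ≈ 536.84895833 − 648.9875 ≈ -112.138542.

-112.138542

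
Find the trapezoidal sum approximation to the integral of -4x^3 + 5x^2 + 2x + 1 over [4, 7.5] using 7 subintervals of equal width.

-2277.1875

Δx = (7.5 − 4)/7 = 0.5.
f(4) = -167, f(4.5) = -253.25, f(5) = -364, f(5.5) = -502.25, f(6) = -671, f(6.5) = -873.25, f(7) = -1112, f(7.5) = -1390.25.
T_7 = (Δx/2)·[f(x_0) + 2f(x_1) + ... + 2f(x_{6}) + f(x_7)].
Sum = -2277.1875.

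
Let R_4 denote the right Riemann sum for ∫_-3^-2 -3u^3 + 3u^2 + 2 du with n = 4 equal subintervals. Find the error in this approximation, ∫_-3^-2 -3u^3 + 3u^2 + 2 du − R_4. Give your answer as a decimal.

Exact integral: ∫_-3^-2 f(u) du = 69.75.
R_4 = 61.015625.
Error = 69.75 − 61.015625 = 8.734375.

8.734375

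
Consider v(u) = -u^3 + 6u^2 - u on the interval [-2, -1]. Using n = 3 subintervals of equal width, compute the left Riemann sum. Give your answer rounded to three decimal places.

Δu = (-1 − (-2))/3 = 1/3.
Left endpoints: -2, -5/3, -4/3.
v(-2) = 34, v(-5/3) = 620/27, v(-4/3) = 388/27.
Sum = Δu · [v(-2) + v(-5/3) + v(-4/3)].
Sum ≈ 23.778.

23.778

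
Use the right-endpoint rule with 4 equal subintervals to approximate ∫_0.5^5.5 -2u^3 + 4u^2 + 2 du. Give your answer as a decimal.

-376.875

Δu = (5.5 − 0.5)/4 = 1.25.
Right endpoints: 1.75, 3, 4.25, 5.5.
f(1.75) = 3.53125, f(3) = -16, f(4.25) = -79.28125, f(5.5) = -209.75.
Sum = Δu · [f(1.75) + f(3) + f(4.25) + f(5.5)].
Sum = -376.875.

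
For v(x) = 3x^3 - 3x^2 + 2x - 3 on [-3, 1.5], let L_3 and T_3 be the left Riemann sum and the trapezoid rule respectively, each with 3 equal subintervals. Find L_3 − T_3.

-90.28125

L_3 = -214.3125.
T_3 = -124.03125.
L_3 − T_3 = -90.28125.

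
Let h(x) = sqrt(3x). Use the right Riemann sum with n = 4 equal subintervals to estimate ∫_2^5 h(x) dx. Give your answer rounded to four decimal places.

10.1673

Δx = (5 − 2)/4 = 0.75.
Right endpoints: 2.75, 3.5, 4.25, 5.
h(2.75) ≈ 2.8723, h(3.5) ≈ 3.2404, h(4.25) ≈ 3.5707, h(5) ≈ 3.8730.
Sum = Δx · [h(2.75) + h(3.5) + h(4.25) + h(5)].
Sum ≈ 10.1673.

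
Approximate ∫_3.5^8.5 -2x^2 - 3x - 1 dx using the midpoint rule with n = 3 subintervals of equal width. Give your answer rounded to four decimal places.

Δx = (8.5 − 3.5)/3 = 5/3.
Midpoints: 13/3, 6, 23/3.
f(13/3) = -464/9, f(6) = -91, f(23/3) = -1274/9.
Sum = Δx · [f(13/3) + f(6) + f(23/3)].
Sum ≈ -473.5185.

-473.5185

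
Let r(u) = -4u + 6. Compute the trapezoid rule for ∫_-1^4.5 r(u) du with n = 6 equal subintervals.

-5.5

Δu = (4.5 − (-1))/6 = 11/12.
r(-1) = 10, r(-1/12) = 19/3, r(5/6) = 8/3, r(1.75) = -1, r(8/3) = -14/3, r(43/12) = -25/3, r(4.5) = -12.
T_6 = (Δu/2)·[r(u_0) + 2r(u_1) + ... + 2r(u_{5}) + r(u_6)].
Sum = -5.5.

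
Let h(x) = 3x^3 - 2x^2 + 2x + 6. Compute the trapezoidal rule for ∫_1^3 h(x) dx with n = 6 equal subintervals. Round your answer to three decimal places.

Δx = (3 − 1)/6 = 1/3.
h(1) = 9, h(4/3) = 110/9, h(5/3) = 53/3, h(2) = 26, h(7/3) = 341/9, h(8/3) = 54, h(3) = 75.
T_6 = (Δx/2)·[h(x_0) + 2h(x_1) + ... + 2h(x_{5}) + h(x_6)].
Sum ≈ 63.259.

63.259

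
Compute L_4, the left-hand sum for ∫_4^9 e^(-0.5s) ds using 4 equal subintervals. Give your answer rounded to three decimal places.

0.334

Δs = (9 − 4)/4 = 1.25.
Left endpoints: 4, 5.25, 6.5, 7.75.
f(4) ≈ 0.135, f(5.25) ≈ 0.072, f(6.5) ≈ 0.039, f(7.75) ≈ 0.021.
Sum = Δs · [f(4) + f(5.25) + f(6.5) + f(7.75)].
Sum ≈ 0.334.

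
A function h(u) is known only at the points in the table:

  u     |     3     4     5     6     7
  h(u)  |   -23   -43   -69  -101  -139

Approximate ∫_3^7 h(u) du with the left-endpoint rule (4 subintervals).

-236

Δu = 1.
Sum = 1·[(-23) + (-43) + (-69) + (-101)] = -236.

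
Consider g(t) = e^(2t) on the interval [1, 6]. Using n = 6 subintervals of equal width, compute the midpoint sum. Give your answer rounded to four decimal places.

Δt = (6 − 1)/6 = 5/6.
Midpoints: 17/12, 2.25, 37/12, 47/12, 4.75, 67/12.
g(17/12) ≈ 17.0020, g(2.25) ≈ 90.0171, g(37/12) ≈ 476.5948, g(47/12) ≈ 2523.3265, g(4.75) ≈ 13359.7268, g(67/12) ≈ 70732.9408.
Sum = Δt · [g(17/12) + g(2.25) + g(37/12) + ...].
Sum ≈ 72666.3400.

72666.3400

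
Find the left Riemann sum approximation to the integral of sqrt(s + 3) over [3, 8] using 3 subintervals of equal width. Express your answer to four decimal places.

13.7890

Δs = (8 − 3)/3 = 5/3.
Left endpoints: 3, 14/3, 19/3.
f(3) ≈ 2.4495, f(14/3) ≈ 2.7689, f(19/3) ≈ 3.0551.
Sum = Δs · [f(3) + f(14/3) + f(19/3)].
Sum ≈ 13.7890.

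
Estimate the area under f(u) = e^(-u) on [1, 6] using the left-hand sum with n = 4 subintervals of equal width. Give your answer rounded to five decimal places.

0.64016

Δu = (6 − 1)/4 = 1.25.
Left endpoints: 1, 2.25, 3.5, 4.75.
f(1) ≈ 0.36788, f(2.25) ≈ 0.10540, f(3.5) ≈ 0.03020, f(4.75) ≈ 0.00865.
Sum = Δu · [f(1) + f(2.25) + f(3.5) + f(4.75)].
Sum ≈ 0.64016.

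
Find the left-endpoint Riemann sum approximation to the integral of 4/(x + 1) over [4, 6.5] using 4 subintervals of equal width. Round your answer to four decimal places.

1.7081

Δx = (6.5 − 4)/4 = 0.625.
Left endpoints: 4, 4.625, 5.25, 5.875.
f(4) = 0.8, f(4.625) = 32/45, f(5.25) = 0.64, f(5.875) = 32/55.
Sum = Δx · [f(4) + f(4.625) + f(5.25) + f(5.875)].
Sum ≈ 1.7081.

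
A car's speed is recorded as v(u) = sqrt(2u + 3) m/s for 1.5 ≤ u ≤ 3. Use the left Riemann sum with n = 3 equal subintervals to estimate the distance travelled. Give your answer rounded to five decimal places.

Δu = (3 − 1.5)/3 = 0.5.
Left endpoints: 1.5, 2, 2.5.
v(1.5) ≈ 2.44949, v(2) ≈ 2.64575, v(2.5) ≈ 2.82843.
Sum = Δu · [v(1.5) + v(2) + v(2.5)].
Sum ≈ 3.96183.

3.96183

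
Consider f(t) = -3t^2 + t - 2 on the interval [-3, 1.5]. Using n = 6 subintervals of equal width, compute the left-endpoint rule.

-53.296875

Δt = (1.5 − (-3))/6 = 0.75.
Left endpoints: -3, -2.25, -1.5, -0.75, 0, 0.75.
f(-3) = -32, f(-2.25) = -19.4375, f(-1.5) = -10.25, f(-0.75) = -4.4375, f(0) = -2, f(0.75) = -2.9375.
Sum = Δt · [f(-3) + f(-2.25) + f(-1.5) + ...].
Sum = -53.296875.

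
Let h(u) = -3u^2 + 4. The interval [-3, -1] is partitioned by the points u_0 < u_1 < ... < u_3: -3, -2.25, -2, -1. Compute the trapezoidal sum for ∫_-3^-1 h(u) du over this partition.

-18.71875

Subinterval widths: 0.75, 0.25, 1.
h(-3) = -23, h(-2.25) = -11.1875, h(-2) = -8, h(-1) = 1.
On each subinterval the trapezoid contributes (Δu_i/2)·[h(u_{i-1}) + h(u_i)].
Sum = -18.71875.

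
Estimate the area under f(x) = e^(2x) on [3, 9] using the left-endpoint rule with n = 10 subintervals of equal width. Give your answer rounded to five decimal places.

Δx = (9 − 3)/10 = 0.6.
Left endpoints: 3, 3.6, 4.2, 4.8, 5.4, 6, 6.6, 7.2, 7.8, 8.4.
f(3) ≈ 403.42879, f(3.6) ≈ 1339.43076, f(4.2) ≈ 4447.06675, f(4.8) ≈ 14764.78157, f(5.4) ≈ 49020.80114, f(6) ≈ 162754.79142, f(6.6) ≈ 540364.93725, f(7.2) ≈ 1794074.77261, f(7.8) ≈ 5956538.01318, f(8.4) ≈ 19776402.65850.
Sum = Δx · [f(3) + f(3.6) + f(4.2) + ...].
Sum ≈ 16980066.40918.

16980066.40918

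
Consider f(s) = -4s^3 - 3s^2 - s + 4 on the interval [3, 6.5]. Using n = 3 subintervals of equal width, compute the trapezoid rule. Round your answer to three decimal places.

-2001.951

Δs = (6.5 − 3)/3 = 7/6.
f(3) = -134, f(25/6) = -36893/108, f(16/3) = -18724/27, f(6.5) = -1227.75.
T_3 = (Δs/2)·[f(s_0) + 2f(s_1) + 2f(s_2) + f(s_3)].
Sum ≈ -2001.951.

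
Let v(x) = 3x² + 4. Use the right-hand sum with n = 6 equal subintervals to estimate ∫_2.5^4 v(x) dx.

Δx = (4 − 2.5)/6 = 0.25.
Right endpoints: 2.75, 3, 3.25, 3.5, 3.75, 4.
v(2.75) = 26.6875, v(3) = 31, v(3.25) = 35.6875, v(3.5) = 40.75, v(3.75) = 46.1875, v(4) = 52.
Sum = Δx · [v(2.75) + v(3) + v(3.25) + ...].
Sum = 58.078125.

58.078125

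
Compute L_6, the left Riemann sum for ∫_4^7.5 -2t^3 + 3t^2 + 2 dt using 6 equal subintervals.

Δt = (7.5 − 4)/6 = 7/12.
Left endpoints: 4, 55/12, 31/6, 5.75, 19/3, 83/12.
f(4) = -78, f(55/12) = -110197/864, f(31/6) = -10463/54, f(5.75) = -279.03125, f(19/3) = -10415/27, f(83/12) = -446057/864.
Sum = Δt · [f(4) + f(55/12) + f(31/6) + ...].
Sum = -921.8671875.

-921.8671875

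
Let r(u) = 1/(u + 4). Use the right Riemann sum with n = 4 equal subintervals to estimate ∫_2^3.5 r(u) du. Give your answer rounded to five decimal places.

Δu = (3.5 − 2)/4 = 0.375.
Right endpoints: 2.375, 2.75, 3.125, 3.5.
r(2.375) = 8/51, r(2.75) = 4/27, r(3.125) = 8/57, r(3.5) = 2/15.
Sum = Δu · [r(2.375) + r(2.75) + r(3.125) + r(3.5)].
Sum ≈ 0.21701.

0.21701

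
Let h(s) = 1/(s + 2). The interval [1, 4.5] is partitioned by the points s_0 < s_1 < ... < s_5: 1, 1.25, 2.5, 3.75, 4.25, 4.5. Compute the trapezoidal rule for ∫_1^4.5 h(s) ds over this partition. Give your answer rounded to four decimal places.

Subinterval widths: 0.25, 1.25, 1.25, 0.5, 0.25.
h(1) = 1/3, h(1.25) = 4/13, h(2.5) = 2/9, h(3.75) = 4/23, h(4.25) = 0.16, h(4.5) = 2/13.
On each subinterval the trapezoid contributes (Δs_i/2)·[h(s_{i-1}) + h(s_i)].
Sum ≈ 0.7816.

0.7816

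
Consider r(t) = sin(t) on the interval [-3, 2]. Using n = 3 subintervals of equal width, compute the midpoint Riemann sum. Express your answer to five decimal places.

Δt = (2 − (-3))/3 = 5/3.
Midpoints: -13/6, -0.5, 7/6.
r(-13/6) ≈ -0.82766, r(-0.5) ≈ -0.47943, r(7/6) ≈ 0.91944.
Sum = Δt · [r(-13/6) + r(-0.5) + r(7/6)].
Sum ≈ -0.64607.

-0.64607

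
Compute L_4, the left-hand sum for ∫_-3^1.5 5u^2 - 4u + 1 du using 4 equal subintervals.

Δu = (1.5 − (-3))/4 = 1.125.
Left endpoints: -3, -1.875, -0.75, 0.375.
f(-3) = 58, f(-1.875) = 26.078125, f(-0.75) = 6.8125, f(0.375) = 0.203125.
Sum = Δu · [f(-3) + f(-1.875) + f(-0.75) + f(0.375)].
Sum = 102.48046875.

102.48046875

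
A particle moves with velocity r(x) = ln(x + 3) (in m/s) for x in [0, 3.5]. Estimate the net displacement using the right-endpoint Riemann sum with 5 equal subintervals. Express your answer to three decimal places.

Δx = (3.5 − 0)/5 = 0.7.
Right endpoints: 0.7, 1.4, 2.1, 2.8, 3.5.
r(0.7) ≈ 1.308, r(1.4) ≈ 1.482, r(2.1) ≈ 1.629, r(2.8) ≈ 1.758, r(3.5) ≈ 1.872.
Sum = Δx · [r(0.7) + r(1.4) + r(2.1) + r(2.8) + r(3.5)].
Sum ≈ 5.634.

5.634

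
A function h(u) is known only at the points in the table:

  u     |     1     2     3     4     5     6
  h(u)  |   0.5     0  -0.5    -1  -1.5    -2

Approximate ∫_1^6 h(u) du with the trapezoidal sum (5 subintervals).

-3.75

Δu = 1.
T_5 = (1/2)·[0.5 + 2·0 + 2·(-0.5) + 2·(-1) + 2·(-1.5) + (-2)] = -3.75.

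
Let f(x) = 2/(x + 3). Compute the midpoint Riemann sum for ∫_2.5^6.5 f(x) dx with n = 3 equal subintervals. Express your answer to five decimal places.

Δx = (6.5 − 2.5)/3 = 4/3.
Midpoints: 19/6, 4.5, 35/6.
f(19/6) = 12/37, f(4.5) = 4/15, f(35/6) = 12/53.
Sum = Δx · [f(19/6) + f(4.5) + f(35/6)].
Sum ≈ 1.08987.

1.08987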